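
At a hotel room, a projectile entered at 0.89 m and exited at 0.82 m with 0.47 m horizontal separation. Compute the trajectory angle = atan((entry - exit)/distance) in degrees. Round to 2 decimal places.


Bullet trajectory angle:
Height difference = 0.89 - 0.82 = 0.07 m
angle = atan(0.07 / 0.47)
angle = atan(0.148936)
angle = 8.47 degrees

8.47


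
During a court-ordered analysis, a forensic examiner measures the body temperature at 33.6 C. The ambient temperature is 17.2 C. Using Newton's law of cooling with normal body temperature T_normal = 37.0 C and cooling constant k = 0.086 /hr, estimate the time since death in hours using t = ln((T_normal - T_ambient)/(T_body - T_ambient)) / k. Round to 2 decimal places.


Using Newton's law of cooling:
t = ln((T_normal - T_ambient) / (T_body - T_ambient)) / k
T_normal - T_ambient = 19.8
T_body - T_ambient = 16.4
Ratio = 1.207317
ln(ratio) = 0.188401
t = 0.188401 / 0.086 = 2.19 hours

2.19


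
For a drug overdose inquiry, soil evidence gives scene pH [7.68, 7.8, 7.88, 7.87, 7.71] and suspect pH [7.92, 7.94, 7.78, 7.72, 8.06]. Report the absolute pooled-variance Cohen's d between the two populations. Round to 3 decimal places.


Pooled-variance Cohen's d for soil pH comparison:
Scene mean = 38.94 / 5 = 7.788
Suspect mean = 39.42 / 5 = 7.884
Scene sample variance s_s^2 = 0.00827
Suspect sample variance s_c^2 = 0.01828
Pooled variance = ((n_s-1)*s_s^2 + (n_c-1)*s_c^2) / (n_s + n_c - 2) = 0.013275
Pooled SD = sqrt(0.013275) = 0.115217
Mean difference = -0.096
|d| = |-0.096| / 0.115217 = 0.833

0.833


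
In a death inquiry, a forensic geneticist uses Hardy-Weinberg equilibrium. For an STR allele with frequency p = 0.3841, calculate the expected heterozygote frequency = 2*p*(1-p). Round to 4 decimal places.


Hardy-Weinberg heterozygote frequency:
q = 1 - p = 1 - 0.3841 = 0.6159
2pq = 2 * 0.3841 * 0.6159 = 0.4731

0.4731


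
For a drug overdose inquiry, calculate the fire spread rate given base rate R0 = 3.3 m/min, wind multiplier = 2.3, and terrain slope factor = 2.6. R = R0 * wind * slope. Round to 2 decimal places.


Fire spread rate calculation:
R = R0 * wind_factor * slope_factor
= 3.3 * 2.3 * 2.6
= 7.59 * 2.6
= 19.73 m/min

19.73


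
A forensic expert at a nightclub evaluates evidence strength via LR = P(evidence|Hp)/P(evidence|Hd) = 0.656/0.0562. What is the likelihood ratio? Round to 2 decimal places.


Likelihood ratio calculation:
LR = P(E|Hp) / P(E|Hd)
LR = 0.656 / 0.0562
LR = 11.67

11.67


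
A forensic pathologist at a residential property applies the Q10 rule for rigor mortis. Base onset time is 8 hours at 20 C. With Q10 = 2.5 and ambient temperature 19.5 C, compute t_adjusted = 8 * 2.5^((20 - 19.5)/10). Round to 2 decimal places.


Rigor mortis time adjustment:
Exponent = (T_ref - T_actual) / 10 = (20 - 19.5) / 10 = 0.05
Q10 factor = 2.5^0.05 = 1.04688
t_adjusted = 8 * 1.04688 = 8.38 hours

8.38


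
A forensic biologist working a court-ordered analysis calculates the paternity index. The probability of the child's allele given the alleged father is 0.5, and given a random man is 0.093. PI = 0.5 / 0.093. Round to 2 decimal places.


Paternity Index calculation:
PI = P(allele|father) / P(allele|random)
PI = 0.5 / 0.093
PI = 5.38

5.38


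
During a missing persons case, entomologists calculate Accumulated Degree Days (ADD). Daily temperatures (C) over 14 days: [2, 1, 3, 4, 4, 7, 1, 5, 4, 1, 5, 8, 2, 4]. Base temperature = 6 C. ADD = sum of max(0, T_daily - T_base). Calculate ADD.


Computing ADD day by day:
Day 1: max(0, 2 - 6) = 0
Day 2: max(0, 1 - 6) = 0
Day 3: max(0, 3 - 6) = 0
Day 4: max(0, 4 - 6) = 0
Day 5: max(0, 4 - 6) = 0
Day 6: max(0, 7 - 6) = 1
Day 7: max(0, 1 - 6) = 0
Day 8: max(0, 5 - 6) = 0
Day 9: max(0, 4 - 6) = 0
Day 10: max(0, 1 - 6) = 0
Day 11: max(0, 5 - 6) = 0
Day 12: max(0, 8 - 6) = 2
Day 13: max(0, 2 - 6) = 0
Day 14: max(0, 4 - 6) = 0
Total ADD = 3

3


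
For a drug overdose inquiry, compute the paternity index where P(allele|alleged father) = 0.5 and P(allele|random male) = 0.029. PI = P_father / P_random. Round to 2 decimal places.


Paternity Index calculation:
PI = P(allele|father) / P(allele|random)
PI = 0.5 / 0.029
PI = 17.24

17.24


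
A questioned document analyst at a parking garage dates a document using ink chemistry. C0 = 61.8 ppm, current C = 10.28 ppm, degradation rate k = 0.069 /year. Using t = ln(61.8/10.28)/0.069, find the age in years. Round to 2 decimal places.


Document age estimation:
C0/C = 61.8 / 10.28 = 6.011673
ln(C0/C) = 1.793703
t = 1.793703 / 0.069 = 26.00 years

26.00


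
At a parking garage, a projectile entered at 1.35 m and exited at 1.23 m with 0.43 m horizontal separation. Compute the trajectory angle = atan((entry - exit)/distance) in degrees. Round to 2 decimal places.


Bullet trajectory angle:
Height difference = 1.35 - 1.23 = 0.12 m
angle = atan(0.12 / 0.43)
angle = atan(0.27907)
angle = 15.59 degrees

15.59


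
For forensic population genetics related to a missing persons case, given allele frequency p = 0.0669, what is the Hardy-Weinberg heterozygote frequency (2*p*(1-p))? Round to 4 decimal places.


Hardy-Weinberg heterozygote frequency:
q = 1 - p = 1 - 0.0669 = 0.9331
2pq = 2 * 0.0669 * 0.9331 = 0.1248

0.1248


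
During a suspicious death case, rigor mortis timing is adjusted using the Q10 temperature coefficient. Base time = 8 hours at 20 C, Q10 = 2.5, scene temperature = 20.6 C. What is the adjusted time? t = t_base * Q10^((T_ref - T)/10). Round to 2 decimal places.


Rigor mortis time adjustment:
Exponent = (T_ref - T_actual) / 10 = (20 - 20.6) / 10 = -0.06
Q10 factor = 2.5^-0.06 = 0.94651
t_adjusted = 8 * 0.94651 = 7.57 hours

7.57


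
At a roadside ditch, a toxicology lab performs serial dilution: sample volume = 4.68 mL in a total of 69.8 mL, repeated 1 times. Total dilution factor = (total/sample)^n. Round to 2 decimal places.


Dilution factor calculation:
Single dilution = V_total / V_sample = 69.8 / 4.68 ≈ 14.91453
Number of dilutions = 1
Total DF = (69.8 / 4.68)^1 (full precision, rounded at the end) = 14.91

14.91


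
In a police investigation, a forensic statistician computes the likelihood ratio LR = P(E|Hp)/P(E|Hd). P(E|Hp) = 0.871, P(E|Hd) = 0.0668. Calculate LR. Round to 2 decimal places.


Likelihood ratio calculation:
LR = P(E|Hp) / P(E|Hd)
LR = 0.871 / 0.0668
LR = 13.04

13.04


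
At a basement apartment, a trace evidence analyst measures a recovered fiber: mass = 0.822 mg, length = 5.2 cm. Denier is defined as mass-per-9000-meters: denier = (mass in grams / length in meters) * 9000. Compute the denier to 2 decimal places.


Denier calculation:
Mass in grams = 0.822 mg / 1000 = 0.000822 g
Length in meters = 5.2 cm / 100 = 0.052 m
Linear density = mass / length = 0.000822 / 0.052 = 0.01580769 g/m
Denier = (g/m) * 9000 = 0.01580769 * 9000 = 142.27

142.27


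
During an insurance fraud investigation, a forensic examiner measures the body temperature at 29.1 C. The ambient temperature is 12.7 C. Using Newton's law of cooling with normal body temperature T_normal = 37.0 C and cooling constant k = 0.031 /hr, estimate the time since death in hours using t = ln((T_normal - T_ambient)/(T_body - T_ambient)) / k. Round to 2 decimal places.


Using Newton's law of cooling:
t = ln((T_normal - T_ambient) / (T_body - T_ambient)) / k
T_normal - T_ambient = 24.3
T_body - T_ambient = 16.4
Ratio = 1.481707
ln(ratio) = 0.393195
t = 0.393195 / 0.031 = 12.68 hours

12.68


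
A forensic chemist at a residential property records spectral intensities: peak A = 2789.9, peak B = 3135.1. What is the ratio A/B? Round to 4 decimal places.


Spectral peak ratio:
Peak A = 2789.9 counts
Peak B = 3135.1 counts
Ratio = 2789.9 / 3135.1 = 0.8899

0.8899


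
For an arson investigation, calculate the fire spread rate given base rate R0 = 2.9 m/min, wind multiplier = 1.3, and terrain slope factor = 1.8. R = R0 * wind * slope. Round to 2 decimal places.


Fire spread rate calculation:
R = R0 * wind_factor * slope_factor
= 2.9 * 1.3 * 1.8
= 3.77 * 1.8
= 6.79 m/min

6.79


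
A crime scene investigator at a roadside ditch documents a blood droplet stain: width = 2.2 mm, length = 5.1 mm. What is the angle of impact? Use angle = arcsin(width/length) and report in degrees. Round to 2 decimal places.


Blood spatter impact angle calculation:
width / length = 2.2 / 5.1 = 0.431373
angle = arcsin(0.431373)
angle = 25.55 degrees

25.55


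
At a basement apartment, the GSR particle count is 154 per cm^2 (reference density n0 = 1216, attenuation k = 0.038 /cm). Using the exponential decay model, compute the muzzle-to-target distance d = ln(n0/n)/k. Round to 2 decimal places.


GSR distance calculation:
n0/n = 1216 / 154 = 7.896104
ln(n0/n) = 2.066369
d = 2.066369 / 0.038 = 54.38 cm

54.38


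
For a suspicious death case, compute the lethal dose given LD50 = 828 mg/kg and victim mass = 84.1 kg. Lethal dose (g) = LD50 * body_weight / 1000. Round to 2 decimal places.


Lethal dose calculation:
Lethal dose = LD50 * body_weight / 1000
= 828 * 84.1 / 1000
= 69634.8 / 1000
= 69.63 g

69.63


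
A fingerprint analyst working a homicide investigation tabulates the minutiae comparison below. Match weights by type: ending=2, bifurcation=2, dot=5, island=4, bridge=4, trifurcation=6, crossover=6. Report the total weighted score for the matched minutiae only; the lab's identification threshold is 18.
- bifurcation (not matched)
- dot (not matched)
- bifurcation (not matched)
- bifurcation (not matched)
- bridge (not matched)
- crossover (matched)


Weighted minutiae match score:
  bifurcation: not matched, +0
  dot: not matched, +0
  bifurcation: not matched, +0
  bifurcation: not matched, +0
  bridge: not matched, +0
  crossover: matched, +6 (running total 6)
Total score = 6
Threshold = 18; verdict = inconclusive

6


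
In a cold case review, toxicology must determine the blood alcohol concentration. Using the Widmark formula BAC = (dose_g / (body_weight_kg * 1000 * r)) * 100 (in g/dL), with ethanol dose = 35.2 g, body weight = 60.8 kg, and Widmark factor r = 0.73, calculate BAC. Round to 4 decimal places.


Applying the Widmark formula:
BAC = (dose_g / (body_wt * 1000 * r)) * 100
Denominator = 60.8 * 1000 * 0.73 = 44384
BAC = (35.2 / 44384) * 100
BAC = 0.0793 g/dL

0.0793


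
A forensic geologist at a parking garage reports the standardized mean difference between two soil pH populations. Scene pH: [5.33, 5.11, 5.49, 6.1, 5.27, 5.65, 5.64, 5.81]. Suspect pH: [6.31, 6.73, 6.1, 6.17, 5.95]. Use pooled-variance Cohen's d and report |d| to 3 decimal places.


Pooled-variance Cohen's d for soil pH comparison:
Scene mean = 44.4 / 8 = 5.55
Suspect mean = 31.26 / 5 = 6.252
Scene sample variance s_s^2 = 0.101743
Suspect sample variance s_c^2 = 0.08822
Pooled variance = ((n_s-1)*s_s^2 + (n_c-1)*s_c^2) / (n_s + n_c - 2) = 0.096825
Pooled SD = sqrt(0.096825) = 0.311167
Mean difference = -0.702
|d| = |-0.702| / 0.311167 = 2.256

2.256


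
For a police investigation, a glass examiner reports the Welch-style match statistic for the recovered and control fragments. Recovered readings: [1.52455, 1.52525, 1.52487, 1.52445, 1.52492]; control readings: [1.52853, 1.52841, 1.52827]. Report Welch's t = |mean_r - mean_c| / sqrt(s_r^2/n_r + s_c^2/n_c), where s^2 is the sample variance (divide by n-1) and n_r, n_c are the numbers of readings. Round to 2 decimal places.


Welch's t-criterion for glass RI comparison:
Recovered mean = sum / n_r = 7.62404 / 5 = 1.524808
Control mean = sum / n_c = 4.58521 / 3 = 1.5284033
Recovered sample variance s_r^2 = 1.0162e-07
Control sample variance s_c^2 = 1.69333e-08
Welch SE (unpooled) = sqrt(s_r^2/n_r + s_c^2/n_c) = sqrt(2.0324e-08 + 5.64444e-09) = sqrt(2.59684e-08) = 0.000161147
|mean_r - mean_c| = 0.00359533
t = 0.00359533 / 0.000161147 = 22.31

22.31


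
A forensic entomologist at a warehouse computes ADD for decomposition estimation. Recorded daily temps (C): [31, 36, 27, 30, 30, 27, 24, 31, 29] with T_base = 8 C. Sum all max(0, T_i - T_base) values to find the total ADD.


Computing ADD day by day:
Day 1: max(0, 31 - 8) = 23
Day 2: max(0, 36 - 8) = 28
Day 3: max(0, 27 - 8) = 19
Day 4: max(0, 30 - 8) = 22
Day 5: max(0, 30 - 8) = 22
Day 6: max(0, 27 - 8) = 19
Day 7: max(0, 24 - 8) = 16
Day 8: max(0, 31 - 8) = 23
Day 9: max(0, 29 - 8) = 21
Total ADD = 193

193


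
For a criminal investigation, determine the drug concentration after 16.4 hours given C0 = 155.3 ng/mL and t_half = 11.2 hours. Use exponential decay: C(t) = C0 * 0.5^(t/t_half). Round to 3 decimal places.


Drug concentration decay:
Number of half-lives = t / t_half = 16.4 / 11.2 = 1.464286
Decay factor = 0.5^1.464286 = 0.36241486
C(t) = 155.3 * 0.36241486 = 56.283 ng/mL

56.283


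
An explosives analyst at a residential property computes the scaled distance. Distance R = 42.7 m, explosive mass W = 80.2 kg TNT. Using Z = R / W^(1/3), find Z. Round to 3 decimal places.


Scaled distance calculation:
W^(1/3) = 80.2^(1/3) = 4.312457
Z = R / W^(1/3) = 42.7 / 4.312457
Z = 9.902 m/kg^(1/3)

9.902


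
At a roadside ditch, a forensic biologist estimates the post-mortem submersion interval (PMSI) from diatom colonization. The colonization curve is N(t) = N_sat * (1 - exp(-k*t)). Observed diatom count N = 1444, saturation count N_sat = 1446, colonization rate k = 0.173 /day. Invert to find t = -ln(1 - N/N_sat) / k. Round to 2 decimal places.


PMSI from diatom colonization curve:
N / N_sat = 1444 / 1446 = 0.998617
1 - N/N_sat = 0.001383
ln(1 - N/N_sat) = -6.5835
t = -ln(1 - N/N_sat) / k = -(-6.5835) / 0.173 = 38.05 days

38.05


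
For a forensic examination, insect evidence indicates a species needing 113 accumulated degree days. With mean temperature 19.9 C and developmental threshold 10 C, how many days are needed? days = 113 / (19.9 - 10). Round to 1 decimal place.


Insect development time:
Effective temperature = avg_temp - T_base = 19.9 - 10 = 9.9 C
Days = ADD / effective_temp = 113 / 9.9 = 11.4 days

11.4


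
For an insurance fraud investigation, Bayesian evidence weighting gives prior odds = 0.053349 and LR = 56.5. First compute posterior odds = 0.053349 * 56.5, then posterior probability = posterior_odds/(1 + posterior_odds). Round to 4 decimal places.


Bayesian evidence evaluation:
Posterior odds = prior_odds * LR = 0.053349 * 56.5 = 3.014219
Posterior probability = posterior_odds / (1 + posterior_odds)
= 3.014219 / (1 + 3.014219)
= 3.014219 / 4.014219
= 0.7509

0.7509


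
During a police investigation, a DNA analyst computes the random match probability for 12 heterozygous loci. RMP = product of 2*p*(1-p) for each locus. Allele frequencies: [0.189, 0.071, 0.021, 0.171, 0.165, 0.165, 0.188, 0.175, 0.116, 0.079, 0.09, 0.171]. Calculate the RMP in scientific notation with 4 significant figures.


Computing RMP for 12 loci:
Locus 1: 2 * 0.189 * 0.811 = 0.306558
Locus 2: 2 * 0.071 * 0.929 = 0.131918
Locus 3: 2 * 0.021 * 0.979 = 0.041118
Locus 4: 2 * 0.171 * 0.829 = 0.283518
Locus 5: 2 * 0.165 * 0.835 = 0.27555
Locus 6: 2 * 0.165 * 0.835 = 0.27555
Locus 7: 2 * 0.188 * 0.812 = 0.305312
Locus 8: 2 * 0.175 * 0.825 = 0.28875
Locus 9: 2 * 0.116 * 0.884 = 0.205088
Locus 10: 2 * 0.079 * 0.921 = 0.145518
Locus 11: 2 * 0.09 * 0.91 = 0.1638
Locus 12: 2 * 0.171 * 0.829 = 0.283518
RMP = 4.374e-09

4.374e-09


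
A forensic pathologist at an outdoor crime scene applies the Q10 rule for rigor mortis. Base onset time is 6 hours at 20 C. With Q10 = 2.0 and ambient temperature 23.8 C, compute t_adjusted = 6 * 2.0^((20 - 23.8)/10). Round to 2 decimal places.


Rigor mortis time adjustment:
Exponent = (T_ref - T_actual) / 10 = (20 - 23.8) / 10 = -0.38
Q10 factor = 2.0^-0.38 = 0.76844
t_adjusted = 6 * 0.76844 = 4.61 hours

4.61


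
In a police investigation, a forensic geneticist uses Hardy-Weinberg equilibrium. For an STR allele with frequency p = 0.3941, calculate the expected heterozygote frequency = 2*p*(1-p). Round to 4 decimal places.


Hardy-Weinberg heterozygote frequency:
q = 1 - p = 1 - 0.3941 = 0.6059
2pq = 2 * 0.3941 * 0.6059 = 0.4776

0.4776


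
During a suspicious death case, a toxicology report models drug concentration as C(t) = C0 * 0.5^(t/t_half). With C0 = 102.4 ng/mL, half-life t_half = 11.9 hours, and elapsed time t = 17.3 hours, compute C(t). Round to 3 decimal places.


Drug concentration decay:
Number of half-lives = t / t_half = 17.3 / 11.9 = 1.453782
Decay factor = 0.5^1.453782 = 0.36506316
C(t) = 102.4 * 0.36506316 = 37.382 ng/mL

37.382


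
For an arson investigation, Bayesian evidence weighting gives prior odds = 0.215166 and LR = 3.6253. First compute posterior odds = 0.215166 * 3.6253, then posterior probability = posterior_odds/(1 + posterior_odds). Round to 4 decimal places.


Bayesian evidence evaluation:
Posterior odds = prior_odds * LR = 0.215166 * 3.6253 = 0.7800413
Posterior probability = posterior_odds / (1 + posterior_odds)
= 0.7800413 / (1 + 0.7800413)
= 0.7800413 / 1.7800413
= 0.4382

0.4382


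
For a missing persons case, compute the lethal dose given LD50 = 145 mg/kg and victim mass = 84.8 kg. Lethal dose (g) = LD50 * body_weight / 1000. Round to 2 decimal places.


Lethal dose calculation:
Lethal dose = LD50 * body_weight / 1000
= 145 * 84.8 / 1000
= 12296 / 1000
= 12.30 g

12.30


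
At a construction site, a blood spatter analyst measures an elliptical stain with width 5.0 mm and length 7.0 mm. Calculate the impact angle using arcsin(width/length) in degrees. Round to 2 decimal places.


Blood spatter impact angle calculation:
width / length = 5.0 / 7.0 = 0.714286
angle = arcsin(0.714286)
angle = 45.58 degrees

45.58


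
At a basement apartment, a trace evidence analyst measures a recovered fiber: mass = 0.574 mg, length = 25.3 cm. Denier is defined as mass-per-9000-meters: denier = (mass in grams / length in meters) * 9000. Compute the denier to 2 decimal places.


Denier calculation:
Mass in grams = 0.574 mg / 1000 = 0.000574 g
Length in meters = 25.3 cm / 100 = 0.253 m
Linear density = mass / length = 0.000574 / 0.253 = 0.00226877 g/m
Denier = (g/m) * 9000 = 0.00226877 * 9000 = 20.42

20.42


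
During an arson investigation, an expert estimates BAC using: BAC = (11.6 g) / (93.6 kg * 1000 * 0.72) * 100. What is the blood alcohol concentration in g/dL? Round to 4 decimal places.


Applying the Widmark formula:
BAC = (dose_g / (body_wt * 1000 * r)) * 100
Denominator = 93.6 * 1000 * 0.72 = 67392
BAC = (11.6 / 67392) * 100
BAC = 0.0172 g/dL

0.0172


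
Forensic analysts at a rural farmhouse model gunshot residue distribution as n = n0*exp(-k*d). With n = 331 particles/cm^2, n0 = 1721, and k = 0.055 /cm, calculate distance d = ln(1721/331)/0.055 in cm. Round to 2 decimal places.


GSR distance calculation:
n0/n = 1721 / 331 = 5.199396
ln(n0/n) = 1.648542
d = 1.648542 / 0.055 = 29.97 cm

29.97


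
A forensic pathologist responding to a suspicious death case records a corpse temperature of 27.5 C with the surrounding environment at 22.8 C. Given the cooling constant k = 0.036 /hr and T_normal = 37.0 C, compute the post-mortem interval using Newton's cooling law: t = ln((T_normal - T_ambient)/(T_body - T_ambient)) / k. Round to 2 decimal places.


Using Newton's law of cooling:
t = ln((T_normal - T_ambient) / (T_body - T_ambient)) / k
T_normal - T_ambient = 14.2
T_body - T_ambient = 4.7
Ratio = 3.021277
ln(ratio) = 1.10568
t = 1.10568 / 0.036 = 30.71 hours

30.71


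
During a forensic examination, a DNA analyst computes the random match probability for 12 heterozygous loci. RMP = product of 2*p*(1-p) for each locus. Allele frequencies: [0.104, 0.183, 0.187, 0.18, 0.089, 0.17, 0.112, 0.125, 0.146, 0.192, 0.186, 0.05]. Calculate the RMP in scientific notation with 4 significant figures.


Computing RMP for 12 loci:
Locus 1: 2 * 0.104 * 0.896 = 0.186368
Locus 2: 2 * 0.183 * 0.817 = 0.299022
Locus 3: 2 * 0.187 * 0.813 = 0.304062
Locus 4: 2 * 0.18 * 0.82 = 0.2952
Locus 5: 2 * 0.089 * 0.911 = 0.162158
Locus 6: 2 * 0.17 * 0.83 = 0.2822
Locus 7: 2 * 0.112 * 0.888 = 0.198912
Locus 8: 2 * 0.125 * 0.875 = 0.21875
Locus 9: 2 * 0.146 * 0.854 = 0.249368
Locus 10: 2 * 0.192 * 0.808 = 0.310272
Locus 11: 2 * 0.186 * 0.814 = 0.302808
Locus 12: 2 * 0.05 * 0.95 = 0.095
RMP = 2.217e-08

2.217e-08


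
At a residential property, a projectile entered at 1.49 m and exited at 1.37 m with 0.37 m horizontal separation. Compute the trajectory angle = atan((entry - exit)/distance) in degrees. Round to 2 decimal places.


Bullet trajectory angle:
Height difference = 1.49 - 1.37 = 0.12 m
angle = atan(0.12 / 0.37)
angle = atan(0.324324)
angle = 17.97 degrees

17.97


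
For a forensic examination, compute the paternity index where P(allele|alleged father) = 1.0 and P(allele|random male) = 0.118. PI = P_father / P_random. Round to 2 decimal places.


Paternity Index calculation:
PI = P(allele|father) / P(allele|random)
PI = 1.0 / 0.118
PI = 8.47

8.47


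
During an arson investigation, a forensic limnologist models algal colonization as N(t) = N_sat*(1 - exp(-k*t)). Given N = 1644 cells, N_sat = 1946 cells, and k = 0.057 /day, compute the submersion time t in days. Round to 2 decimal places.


PMSI from diatom colonization curve:
N / N_sat = 1644 / 1946 = 0.84481
1 - N/N_sat = 0.15519
ln(1 - N/N_sat) = -1.863105
t = -ln(1 - N/N_sat) / k = -(-1.863105) / 0.057 = 32.69 days

32.69


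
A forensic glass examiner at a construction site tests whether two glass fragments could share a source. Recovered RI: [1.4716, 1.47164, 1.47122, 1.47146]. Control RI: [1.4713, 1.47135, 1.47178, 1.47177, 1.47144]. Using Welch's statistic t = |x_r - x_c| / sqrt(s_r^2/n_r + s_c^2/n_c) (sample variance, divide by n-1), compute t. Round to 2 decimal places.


Welch's t-criterion for glass RI comparison:
Recovered mean = sum / n_r = 5.88592 / 4 = 1.47148
Control mean = sum / n_c = 7.35764 / 5 = 1.471528
Recovered sample variance s_r^2 = 3.6e-08
Control sample variance s_c^2 = 5.337e-08
Welch SE (unpooled) = sqrt(s_r^2/n_r + s_c^2/n_c) = sqrt(9e-09 + 1.0674e-08) = sqrt(1.9674e-08) = 0.000140264
|mean_r - mean_c| = 4.8e-05
t = 4.8e-05 / 0.000140264 = 0.34

0.34


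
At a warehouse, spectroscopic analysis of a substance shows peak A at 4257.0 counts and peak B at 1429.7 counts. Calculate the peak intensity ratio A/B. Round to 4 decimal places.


Spectral peak ratio:
Peak A = 4257.0 counts
Peak B = 1429.7 counts
Ratio = 4257.0 / 1429.7 = 2.9775

2.9775


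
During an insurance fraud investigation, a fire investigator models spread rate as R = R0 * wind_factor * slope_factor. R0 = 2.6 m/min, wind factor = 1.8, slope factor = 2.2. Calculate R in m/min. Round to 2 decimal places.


Fire spread rate calculation:
R = R0 * wind_factor * slope_factor
= 2.6 * 1.8 * 2.2
= 4.68 * 2.2
= 10.30 m/min

10.30


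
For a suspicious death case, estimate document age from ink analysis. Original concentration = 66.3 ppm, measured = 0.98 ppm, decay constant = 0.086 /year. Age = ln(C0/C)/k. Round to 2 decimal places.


Document age estimation:
C0/C = 66.3 / 0.98 = 67.653061
ln(C0/C) = 4.214393
t = 4.214393 / 0.086 = 49.00 years

49.00


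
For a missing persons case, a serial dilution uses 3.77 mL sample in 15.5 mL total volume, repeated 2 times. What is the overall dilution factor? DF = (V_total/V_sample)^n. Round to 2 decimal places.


Dilution factor calculation:
Single dilution = V_total / V_sample = 15.5 / 3.77 ≈ 4.111406
Number of dilutions = 2
Total DF = (15.5 / 3.77)^2 (full precision, rounded at the end) = 16.90

16.90


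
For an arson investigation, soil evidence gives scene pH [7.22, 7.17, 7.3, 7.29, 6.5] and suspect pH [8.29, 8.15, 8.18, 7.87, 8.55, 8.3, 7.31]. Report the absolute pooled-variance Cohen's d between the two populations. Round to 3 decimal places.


Pooled-variance Cohen's d for soil pH comparison:
Scene mean = 35.48 / 5 = 7.096
Suspect mean = 56.65 / 7 = 8.092857
Scene sample variance s_s^2 = 0.11383
Suspect sample variance s_c^2 = 0.16069
Pooled variance = ((n_s-1)*s_s^2 + (n_c-1)*s_c^2) / (n_s + n_c - 2) = 0.141946
Pooled SD = sqrt(0.141946) = 0.376757
Mean difference = -0.996857
|d| = |-0.996857| / 0.376757 = 2.646

2.646


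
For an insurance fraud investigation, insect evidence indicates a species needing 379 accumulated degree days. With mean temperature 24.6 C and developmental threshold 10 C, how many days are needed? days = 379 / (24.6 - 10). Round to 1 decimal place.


Insect development time:
Effective temperature = avg_temp - T_base = 24.6 - 10 = 14.6 C
Days = ADD / effective_temp = 379 / 14.6 = 26.0 days

26.0


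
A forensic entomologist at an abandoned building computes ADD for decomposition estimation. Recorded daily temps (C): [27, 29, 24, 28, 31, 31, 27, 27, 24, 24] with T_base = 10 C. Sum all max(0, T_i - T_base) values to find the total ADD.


Computing ADD day by day:
Day 1: max(0, 27 - 10) = 17
Day 2: max(0, 29 - 10) = 19
Day 3: max(0, 24 - 10) = 14
Day 4: max(0, 28 - 10) = 18
Day 5: max(0, 31 - 10) = 21
Day 6: max(0, 31 - 10) = 21
Day 7: max(0, 27 - 10) = 17
Day 8: max(0, 27 - 10) = 17
Day 9: max(0, 24 - 10) = 14
Day 10: max(0, 24 - 10) = 14
Total ADD = 172

172


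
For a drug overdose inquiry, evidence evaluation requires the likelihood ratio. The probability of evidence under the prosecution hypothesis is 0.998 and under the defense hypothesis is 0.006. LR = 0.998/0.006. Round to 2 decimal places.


Likelihood ratio calculation:
LR = P(E|Hp) / P(E|Hd)
LR = 0.998 / 0.006
LR = 166.33

166.33


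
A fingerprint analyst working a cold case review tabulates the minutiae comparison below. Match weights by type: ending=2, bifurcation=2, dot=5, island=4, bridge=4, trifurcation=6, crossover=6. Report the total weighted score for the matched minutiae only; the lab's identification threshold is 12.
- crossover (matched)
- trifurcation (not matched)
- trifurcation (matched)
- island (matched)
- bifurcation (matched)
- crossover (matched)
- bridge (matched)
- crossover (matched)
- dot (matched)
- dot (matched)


Weighted minutiae match score:
  crossover: matched, +6 (running total 6)
  trifurcation: not matched, +0
  trifurcation: matched, +6 (running total 12)
  island: matched, +4 (running total 16)
  bifurcation: matched, +2 (running total 18)
  crossover: matched, +6 (running total 24)
  bridge: matched, +4 (running total 28)
  crossover: matched, +6 (running total 34)
  dot: matched, +5 (running total 39)
  dot: matched, +5 (running total 44)
Total score = 44
Threshold = 12; verdict = identification

44


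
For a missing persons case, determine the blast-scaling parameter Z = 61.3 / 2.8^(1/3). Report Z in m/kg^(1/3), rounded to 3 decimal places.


Scaled distance calculation:
W^(1/3) = 2.8^(1/3) = 1.40946
Z = R / W^(1/3) = 61.3 / 1.40946
Z = 43.492 m/kg^(1/3)

43.492


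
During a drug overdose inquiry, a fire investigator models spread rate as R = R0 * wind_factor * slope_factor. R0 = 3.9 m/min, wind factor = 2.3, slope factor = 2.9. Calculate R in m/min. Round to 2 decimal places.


Fire spread rate calculation:
R = R0 * wind_factor * slope_factor
= 3.9 * 2.3 * 2.9
= 8.97 * 2.9
= 26.01 m/min

26.01


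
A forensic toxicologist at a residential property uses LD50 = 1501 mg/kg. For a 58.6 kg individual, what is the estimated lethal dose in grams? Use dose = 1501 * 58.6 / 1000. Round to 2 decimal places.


Lethal dose calculation:
Lethal dose = LD50 * body_weight / 1000
= 1501 * 58.6 / 1000
= 87958.6 / 1000
= 87.96 g

87.96


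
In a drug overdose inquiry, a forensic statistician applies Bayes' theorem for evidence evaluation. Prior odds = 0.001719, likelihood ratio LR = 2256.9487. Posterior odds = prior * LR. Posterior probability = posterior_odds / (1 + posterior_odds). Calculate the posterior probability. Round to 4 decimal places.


Bayesian evidence evaluation:
Posterior odds = prior_odds * LR = 0.001719 * 2256.9487 = 3.879695
Posterior probability = posterior_odds / (1 + posterior_odds)
= 3.879695 / (1 + 3.879695)
= 3.879695 / 4.879695
= 0.7951

0.7951


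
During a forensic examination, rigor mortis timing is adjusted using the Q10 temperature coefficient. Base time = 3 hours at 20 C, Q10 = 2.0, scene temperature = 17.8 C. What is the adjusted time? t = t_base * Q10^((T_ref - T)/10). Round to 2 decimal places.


Rigor mortis time adjustment:
Exponent = (T_ref - T_actual) / 10 = (20 - 17.8) / 10 = 0.22
Q10 factor = 2.0^0.22 = 1.16473
t_adjusted = 3 * 1.16473 = 3.49 hours

3.49


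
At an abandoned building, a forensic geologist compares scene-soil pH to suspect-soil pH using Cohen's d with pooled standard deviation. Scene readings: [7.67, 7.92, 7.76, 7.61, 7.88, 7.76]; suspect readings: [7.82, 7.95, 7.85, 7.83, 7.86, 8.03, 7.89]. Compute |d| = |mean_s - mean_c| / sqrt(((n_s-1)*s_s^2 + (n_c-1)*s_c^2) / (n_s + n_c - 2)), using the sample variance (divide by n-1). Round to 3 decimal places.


Pooled-variance Cohen's d for soil pH comparison:
Scene mean = 46.6 / 6 = 7.766667
Suspect mean = 55.23 / 7 = 7.89
Scene sample variance s_s^2 = 0.014067
Suspect sample variance s_c^2 = 0.0057
Pooled variance = ((n_s-1)*s_s^2 + (n_c-1)*s_c^2) / (n_s + n_c - 2) = 0.009503
Pooled SD = sqrt(0.009503) = 0.097483
Mean difference = -0.123333
|d| = |-0.123333| / 0.097483 = 1.265

1.265


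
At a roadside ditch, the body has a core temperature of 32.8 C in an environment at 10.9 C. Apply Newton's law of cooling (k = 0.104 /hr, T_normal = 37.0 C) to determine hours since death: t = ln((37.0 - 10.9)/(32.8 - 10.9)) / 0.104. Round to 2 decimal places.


Using Newton's law of cooling:
t = ln((T_normal - T_ambient) / (T_body - T_ambient)) / k
T_normal - T_ambient = 26.1
T_body - T_ambient = 21.9
Ratio = 1.191781
ln(ratio) = 0.175449
t = 0.175449 / 0.104 = 1.69 hours

1.69


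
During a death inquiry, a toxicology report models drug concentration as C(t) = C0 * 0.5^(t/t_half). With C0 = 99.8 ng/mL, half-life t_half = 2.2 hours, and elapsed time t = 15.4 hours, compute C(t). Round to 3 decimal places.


Drug concentration decay:
Number of half-lives = t / t_half = 15.4 / 2.2 = 7
Decay factor = 0.5^7 = 0.0078125
C(t) = 99.8 * 0.0078125 = 0.780 ng/mL

0.780


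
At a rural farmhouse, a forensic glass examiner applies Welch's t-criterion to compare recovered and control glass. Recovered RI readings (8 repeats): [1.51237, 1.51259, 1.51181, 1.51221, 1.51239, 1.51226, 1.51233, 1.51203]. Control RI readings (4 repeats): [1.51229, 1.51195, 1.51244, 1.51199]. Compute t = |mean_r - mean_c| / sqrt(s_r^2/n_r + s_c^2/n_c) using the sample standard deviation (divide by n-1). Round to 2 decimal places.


Welch's t-criterion for glass RI comparison:
Recovered mean = sum / n_r = 12.09799 / 8 = 1.5122487
Control mean = sum / n_c = 6.04867 / 4 = 1.5121675
Recovered sample variance s_r^2 = 5.70982e-08
Control sample variance s_c^2 = 5.6025e-08
Welch SE (unpooled) = sqrt(s_r^2/n_r + s_c^2/n_c) = sqrt(7.13728e-09 + 1.40063e-08) = sqrt(2.11436e-08) = 0.000145408
|mean_r - mean_c| = 8.125e-05
t = 8.125e-05 / 0.000145408 = 0.56

0.56


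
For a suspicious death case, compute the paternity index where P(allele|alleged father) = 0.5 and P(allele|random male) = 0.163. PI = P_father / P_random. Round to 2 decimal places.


Paternity Index calculation:
PI = P(allele|father) / P(allele|random)
PI = 0.5 / 0.163
PI = 3.07

3.07


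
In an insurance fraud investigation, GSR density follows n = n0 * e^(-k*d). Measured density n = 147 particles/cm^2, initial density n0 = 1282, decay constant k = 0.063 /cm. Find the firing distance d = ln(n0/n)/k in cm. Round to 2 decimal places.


GSR distance calculation:
n0/n = 1282 / 147 = 8.721088
ln(n0/n) = 2.165744
d = 2.165744 / 0.063 = 34.38 cm

34.38


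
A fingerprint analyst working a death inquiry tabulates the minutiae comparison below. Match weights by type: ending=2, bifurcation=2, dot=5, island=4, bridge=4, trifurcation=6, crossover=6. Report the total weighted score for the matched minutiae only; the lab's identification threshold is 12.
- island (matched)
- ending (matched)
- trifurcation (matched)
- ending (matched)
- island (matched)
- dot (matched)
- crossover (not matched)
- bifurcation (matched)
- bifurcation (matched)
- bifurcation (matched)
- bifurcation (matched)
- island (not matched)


Weighted minutiae match score:
  island: matched, +4 (running total 4)
  ending: matched, +2 (running total 6)
  trifurcation: matched, +6 (running total 12)
  ending: matched, +2 (running total 14)
  island: matched, +4 (running total 18)
  dot: matched, +5 (running total 23)
  crossover: not matched, +0
  bifurcation: matched, +2 (running total 25)
  bifurcation: matched, +2 (running total 27)
  bifurcation: matched, +2 (running total 29)
  bifurcation: matched, +2 (running total 31)
  island: not matched, +0
Total score = 31
Threshold = 12; verdict = identification

31


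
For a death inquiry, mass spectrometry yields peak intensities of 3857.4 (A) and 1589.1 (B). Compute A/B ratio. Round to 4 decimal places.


Spectral peak ratio:
Peak A = 3857.4 counts
Peak B = 1589.1 counts
Ratio = 3857.4 / 1589.1 = 2.4274

2.4274


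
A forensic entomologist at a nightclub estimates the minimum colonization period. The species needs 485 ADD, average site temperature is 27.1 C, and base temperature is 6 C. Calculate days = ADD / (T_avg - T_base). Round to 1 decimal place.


Insect development time:
Effective temperature = avg_temp - T_base = 27.1 - 6 = 21.1 C
Days = ADD / effective_temp = 485 / 21.1 = 23.0 days

23.0


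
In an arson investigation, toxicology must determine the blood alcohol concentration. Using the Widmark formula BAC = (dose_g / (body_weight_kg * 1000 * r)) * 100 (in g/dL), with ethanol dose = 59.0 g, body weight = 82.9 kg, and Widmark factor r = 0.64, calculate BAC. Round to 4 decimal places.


Applying the Widmark formula:
BAC = (dose_g / (body_wt * 1000 * r)) * 100
Denominator = 82.9 * 1000 * 0.64 = 53056
BAC = (59.0 / 53056) * 100
BAC = 0.1112 g/dL

0.1112


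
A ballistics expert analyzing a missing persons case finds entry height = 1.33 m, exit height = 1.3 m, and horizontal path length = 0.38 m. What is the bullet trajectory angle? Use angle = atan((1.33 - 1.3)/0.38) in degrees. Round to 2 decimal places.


Bullet trajectory angle:
Height difference = 1.33 - 1.3 = 0.03 m
angle = atan(0.03 / 0.38)
angle = atan(0.078947)
angle = 4.51 degrees

4.51


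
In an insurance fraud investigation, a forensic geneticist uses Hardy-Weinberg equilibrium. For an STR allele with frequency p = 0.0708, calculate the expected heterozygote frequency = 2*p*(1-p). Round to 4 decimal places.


Hardy-Weinberg heterozygote frequency:
q = 1 - p = 1 - 0.0708 = 0.9292
2pq = 2 * 0.0708 * 0.9292 = 0.1316

0.1316


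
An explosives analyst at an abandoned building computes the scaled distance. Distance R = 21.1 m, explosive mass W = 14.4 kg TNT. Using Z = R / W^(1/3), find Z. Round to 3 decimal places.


Scaled distance calculation:
W^(1/3) = 14.4^(1/3) = 2.432881
Z = R / W^(1/3) = 21.1 / 2.432881
Z = 8.673 m/kg^(1/3)

8.673


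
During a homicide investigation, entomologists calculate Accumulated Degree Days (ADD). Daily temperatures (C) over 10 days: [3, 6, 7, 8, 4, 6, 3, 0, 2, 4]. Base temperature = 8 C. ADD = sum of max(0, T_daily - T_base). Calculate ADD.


Computing ADD day by day:
Day 1: max(0, 3 - 8) = 0
Day 2: max(0, 6 - 8) = 0
Day 3: max(0, 7 - 8) = 0
Day 4: max(0, 8 - 8) = 0
Day 5: max(0, 4 - 8) = 0
Day 6: max(0, 6 - 8) = 0
Day 7: max(0, 3 - 8) = 0
Day 8: max(0, 0 - 8) = 0
Day 9: max(0, 2 - 8) = 0
Day 10: max(0, 4 - 8) = 0
Total ADD = 0

0


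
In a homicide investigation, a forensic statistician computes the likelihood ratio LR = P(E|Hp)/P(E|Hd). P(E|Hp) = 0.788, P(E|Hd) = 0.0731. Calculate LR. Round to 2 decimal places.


Likelihood ratio calculation:
LR = P(E|Hp) / P(E|Hd)
LR = 0.788 / 0.0731
LR = 10.78

10.78


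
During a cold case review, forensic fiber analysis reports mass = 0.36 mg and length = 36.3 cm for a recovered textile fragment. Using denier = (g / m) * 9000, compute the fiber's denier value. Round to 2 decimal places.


Denier calculation:
Mass in grams = 0.36 mg / 1000 = 0.00036 g
Length in meters = 36.3 cm / 100 = 0.363 m
Linear density = mass / length = 0.00036 / 0.363 = 0.00099174 g/m
Denier = (g/m) * 9000 = 0.00099174 * 9000 = 8.93

8.93


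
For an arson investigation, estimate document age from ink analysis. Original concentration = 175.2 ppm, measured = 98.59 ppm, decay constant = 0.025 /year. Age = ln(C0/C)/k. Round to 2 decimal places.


Document age estimation:
C0/C = 175.2 / 98.59 = 1.777056
ln(C0/C) = 0.574958
t = 0.574958 / 0.025 = 23.00 years

23.00


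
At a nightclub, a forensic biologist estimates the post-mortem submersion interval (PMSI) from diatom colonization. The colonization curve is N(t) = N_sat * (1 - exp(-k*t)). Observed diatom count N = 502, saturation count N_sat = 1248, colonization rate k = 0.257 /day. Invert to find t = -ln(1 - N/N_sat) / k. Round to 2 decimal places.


PMSI from diatom colonization curve:
N / N_sat = 502 / 1248 = 0.402244
1 - N/N_sat = 0.597756
ln(1 - N/N_sat) = -0.514573
t = -ln(1 - N/N_sat) / k = -(-0.514573) / 0.257 = 2.00 days

2.00


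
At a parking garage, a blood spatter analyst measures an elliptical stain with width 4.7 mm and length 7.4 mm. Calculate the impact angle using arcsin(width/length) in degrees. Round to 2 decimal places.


Blood spatter impact angle calculation:
width / length = 4.7 / 7.4 = 0.635135
angle = arcsin(0.635135)
angle = 39.43 degrees

39.43


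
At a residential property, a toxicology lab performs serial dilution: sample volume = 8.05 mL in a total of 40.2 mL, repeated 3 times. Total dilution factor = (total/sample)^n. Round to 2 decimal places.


Dilution factor calculation:
Single dilution = V_total / V_sample = 40.2 / 8.05 ≈ 4.993789
Number of dilutions = 3
Total DF = (40.2 / 8.05)^3 (full precision, rounded at the end) = 124.53

124.53


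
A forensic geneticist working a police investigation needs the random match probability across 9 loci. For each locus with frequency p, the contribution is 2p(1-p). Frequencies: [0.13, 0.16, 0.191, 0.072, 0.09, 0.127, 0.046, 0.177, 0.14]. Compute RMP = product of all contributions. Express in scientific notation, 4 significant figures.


Computing RMP for 9 loci:
Locus 1: 2 * 0.13 * 0.87 = 0.2262
Locus 2: 2 * 0.16 * 0.84 = 0.2688
Locus 3: 2 * 0.191 * 0.809 = 0.309038
Locus 4: 2 * 0.072 * 0.928 = 0.133632
Locus 5: 2 * 0.09 * 0.91 = 0.1638
Locus 6: 2 * 0.127 * 0.873 = 0.221742
Locus 7: 2 * 0.046 * 0.954 = 0.087768
Locus 8: 2 * 0.177 * 0.823 = 0.291342
Locus 9: 2 * 0.14 * 0.86 = 0.2408
RMP = 5.616e-07

5.616e-07


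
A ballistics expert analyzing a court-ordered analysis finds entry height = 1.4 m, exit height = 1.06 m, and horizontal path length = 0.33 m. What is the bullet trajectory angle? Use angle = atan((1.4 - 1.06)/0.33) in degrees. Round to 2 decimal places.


Bullet trajectory angle:
Height difference = 1.4 - 1.06 = 0.34 m
angle = atan(0.34 / 0.33)
angle = atan(1.030303)
angle = 45.86 degrees

45.86


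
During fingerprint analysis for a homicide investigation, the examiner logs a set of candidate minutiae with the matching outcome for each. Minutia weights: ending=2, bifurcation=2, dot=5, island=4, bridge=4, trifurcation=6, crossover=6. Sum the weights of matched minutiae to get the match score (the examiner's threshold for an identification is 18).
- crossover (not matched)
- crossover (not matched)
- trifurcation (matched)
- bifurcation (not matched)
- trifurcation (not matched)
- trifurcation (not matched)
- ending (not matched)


Weighted minutiae match score:
  crossover: not matched, +0
  crossover: not matched, +0
  trifurcation: matched, +6 (running total 6)
  bifurcation: not matched, +0
  trifurcation: not matched, +0
  trifurcation: not matched, +0
  ending: not matched, +0
Total score = 6
Threshold = 18; verdict = inconclusive

6


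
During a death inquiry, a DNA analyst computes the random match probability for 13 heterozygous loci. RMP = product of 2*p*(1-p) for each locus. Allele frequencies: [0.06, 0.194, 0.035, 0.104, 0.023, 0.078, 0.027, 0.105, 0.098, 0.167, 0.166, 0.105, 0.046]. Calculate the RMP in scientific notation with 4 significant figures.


Computing RMP for 13 loci:
Locus 1: 2 * 0.06 * 0.94 = 0.1128
Locus 2: 2 * 0.194 * 0.806 = 0.312728
Locus 3: 2 * 0.035 * 0.965 = 0.06755
Locus 4: 2 * 0.104 * 0.896 = 0.186368
Locus 5: 2 * 0.023 * 0.977 = 0.044942
Locus 6: 2 * 0.078 * 0.922 = 0.143832
Locus 7: 2 * 0.027 * 0.973 = 0.052542
Locus 8: 2 * 0.105 * 0.895 = 0.18795
Locus 9: 2 * 0.098 * 0.902 = 0.176792
Locus 10: 2 * 0.167 * 0.833 = 0.278222
Locus 11: 2 * 0.166 * 0.834 = 0.276888
Locus 12: 2 * 0.105 * 0.895 = 0.18795
Locus 13: 2 * 0.046 * 0.954 = 0.087768
RMP = 6.369e-12

6.369e-12
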